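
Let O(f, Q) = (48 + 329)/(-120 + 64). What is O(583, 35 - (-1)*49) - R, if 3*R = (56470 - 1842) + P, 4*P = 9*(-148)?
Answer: -3041651/168 ≈ -18105.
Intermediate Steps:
P = -333 (P = (9*(-148))/4 = (1/4)*(-1332) = -333)
O(f, Q) = -377/56 (O(f, Q) = 377/(-56) = 377*(-1/56) = -377/56)
R = 54295/3 (R = ((56470 - 1842) - 333)/3 = (54628 - 333)/3 = (1/3)*54295 = 54295/3 ≈ 18098.)
O(583, 35 - (-1)*49) - R = -377/56 - 1*54295/3 = -377/56 - 54295/3 = -3041651/168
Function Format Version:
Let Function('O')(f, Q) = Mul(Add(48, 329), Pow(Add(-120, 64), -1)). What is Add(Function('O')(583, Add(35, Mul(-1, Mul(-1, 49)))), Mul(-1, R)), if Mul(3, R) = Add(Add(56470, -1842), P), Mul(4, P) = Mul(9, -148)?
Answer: Rational(-3041651, 168) ≈ -18105.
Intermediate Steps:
P = -333 (P = Mul(Rational(1, 4), Mul(9, -148)) = Mul(Rational(1, 4), -1332) = -333)
Function('O')(f, Q) = Rational(-377, 56) (Function('O')(f, Q) = Mul(377, Pow(-56, -1)) = Mul(377, Rational(-1, 56)) = Rational(-377, 56))
R = Rational(54295, 3) (R = Mul(Rational(1, 3), Add(Add(56470, -1842), -333)) = Mul(Rational(1, 3), Add(54628, -333)) = Mul(Rational(1, 3), 54295) = Rational(54295, 3) ≈ 18098.)
Add(Function('O')(583, Add(35, Mul(-1, Mul(-1, 49)))), Mul(-1, R)) = Add(Rational(-377, 56), Mul(-1, Rational(54295, 3))) = Add(Rational(-377, 56), Rational(-54295, 3)) = Rational(-3041651, 168)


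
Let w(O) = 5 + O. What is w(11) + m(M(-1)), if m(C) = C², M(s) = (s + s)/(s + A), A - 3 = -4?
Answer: 17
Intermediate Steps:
A = -1 (A = 3 - 4 = -1)
M(s) = 2*s/(-1 + s) (M(s) = (s + s)/(s - 1) = (2*s)/(-1 + s) = 2*s/(-1 + s))
w(11) + m(M(-1)) = (5 + 11) + (2*(-1)/(-1 - 1))² = 16 + (2*(-1)/(-2))² = 16 + (2*(-1)*(-½))² = 16 + 1² = 16 + 1 = 17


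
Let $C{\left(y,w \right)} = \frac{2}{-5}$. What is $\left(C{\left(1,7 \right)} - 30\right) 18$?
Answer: $- \frac{2736}{5} \approx -547.2$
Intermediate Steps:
$C{\left(y,w \right)} = - \frac{2}{5}$ ($C{\left(y,w \right)} = 2 \left(- \frac{1}{5}\right) = - \frac{2}{5}$)
$\left(C{\left(1,7 \right)} - 30\right) 18 = \left(- \frac{2}{5} - 30\right) 18 = \left(- \frac{152}{5}\right) 18 = - \frac{2736}{5}$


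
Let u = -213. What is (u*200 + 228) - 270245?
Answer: -312617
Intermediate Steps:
(u*200 + 228) - 270245 = (-213*200 + 228) - 270245 = (-42600 + 228) - 270245 = -42372 - 270245 = -312617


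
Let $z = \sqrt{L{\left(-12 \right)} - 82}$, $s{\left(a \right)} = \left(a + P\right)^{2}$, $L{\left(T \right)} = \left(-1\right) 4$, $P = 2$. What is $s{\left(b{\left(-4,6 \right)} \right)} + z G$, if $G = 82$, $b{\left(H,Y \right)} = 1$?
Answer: $9 + 82 i \sqrt{86} \approx 9.0 + 760.44 i$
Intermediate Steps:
$L{\left(T \right)} = -4$
$s{\left(a \right)} = \left(2 + a\right)^{2}$ ($s{\left(a \right)} = \left(a + 2\right)^{2} = \left(2 + a\right)^{2}$)
$z = i \sqrt{86}$ ($z = \sqrt{-4 - 82} = \sqrt{-86} = i \sqrt{86} \approx 9.2736 i$)
$s{\left(b{\left(-4,6 \right)} \right)} + z G = \left(2 + 1\right)^{2} + i \sqrt{86} \cdot 82 = 3^{2} + 82 i \sqrt{86} = 9 + 82 i \sqrt{86}$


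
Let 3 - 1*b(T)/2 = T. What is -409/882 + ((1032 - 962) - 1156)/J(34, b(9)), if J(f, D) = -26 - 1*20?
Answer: 469519/20286 ≈ 23.145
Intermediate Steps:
b(T) = 6 - 2*T
J(f, D) = -46 (J(f, D) = -26 - 20 = -46)
-409/882 + ((1032 - 962) - 1156)/J(34, b(9)) = -409/882 + ((1032 - 962) - 1156)/(-46) = -409*1/882 + (70 - 1156)*(-1/46) = -409/882 - 1086*(-1/46) = -409/882 + 543/23 = 469519/20286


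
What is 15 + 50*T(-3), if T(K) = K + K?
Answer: -285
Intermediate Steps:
T(K) = 2*K
15 + 50*T(-3) = 15 + 50*(2*(-3)) = 15 + 50*(-6) = 15 - 300 = -285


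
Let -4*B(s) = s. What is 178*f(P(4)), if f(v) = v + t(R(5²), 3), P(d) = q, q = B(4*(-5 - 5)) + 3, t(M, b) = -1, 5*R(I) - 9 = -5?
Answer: 2136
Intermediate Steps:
R(I) = ⅘ (R(I) = 9/5 + (⅕)*(-5) = 9/5 - 1 = ⅘)
B(s) = -s/4
q = 13 (q = -(-5 - 5) + 3 = -(-10) + 3 = -¼*(-40) + 3 = 10 + 3 = 13)
P(d) = 13
f(v) = -1 + v (f(v) = v - 1 = -1 + v)
178*f(P(4)) = 178*(-1 + 13) = 178*12 = 2136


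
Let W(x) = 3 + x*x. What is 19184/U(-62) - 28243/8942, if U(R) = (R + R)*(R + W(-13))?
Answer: -6327021/1386010 ≈ -4.5649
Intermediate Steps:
W(x) = 3 + x²
U(R) = 2*R*(172 + R) (U(R) = (R + R)*(R + (3 + (-13)²)) = (2*R)*(R + (3 + 169)) = (2*R)*(R + 172) = (2*R)*(172 + R) = 2*R*(172 + R))
19184/U(-62) - 28243/8942 = 19184/((2*(-62)*(172 - 62))) - 28243/8942 = 19184/((2*(-62)*110)) - 28243*1/8942 = 19184/(-13640) - 28243/8942 = 19184*(-1/13640) - 28243/8942 = -218/155 - 28243/8942 = -6327021/1386010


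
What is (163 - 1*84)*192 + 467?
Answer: 15635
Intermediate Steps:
(163 - 1*84)*192 + 467 = (163 - 84)*192 + 467 = 79*192 + 467 = 15168 + 467 = 15635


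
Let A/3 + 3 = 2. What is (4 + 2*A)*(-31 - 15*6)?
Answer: 242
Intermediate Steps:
A = -3 (A = -9 + 3*2 = -9 + 6 = -3)
(4 + 2*A)*(-31 - 15*6) = (4 + 2*(-3))*(-31 - 15*6) = (4 - 6)*(-31 - 90) = -2*(-121) = 242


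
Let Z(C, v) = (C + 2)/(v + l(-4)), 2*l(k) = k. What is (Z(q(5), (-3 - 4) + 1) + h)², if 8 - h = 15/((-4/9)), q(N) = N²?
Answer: 94249/64 ≈ 1472.6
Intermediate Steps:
l(k) = k/2
Z(C, v) = (2 + C)/(-2 + v) (Z(C, v) = (C + 2)/(v + (½)*(-4)) = (2 + C)/(v - 2) = (2 + C)/(-2 + v))
h = 167/4 (h = 8 - 15/((-4/9)) = 8 - 15/((-4*⅑)) = 8 - 15/(-4/9) = 8 - 15*(-9)/4 = 8 - 1*(-135/4) = 8 + 135/4 = 167/4 ≈ 41.750)
(Z(q(5), (-3 - 4) + 1) + h)² = ((2 + 5²)/(-2 + ((-3 - 4) + 1)) + 167/4)² = ((2 + 25)/(-2 + (-7 + 1)) + 167/4)² = (27/(-2 - 6) + 167/4)² = (27/(-8) + 167/4)² = (-⅛*27 + 167/4)² = (-27/8 + 167/4)² = (307/8)² = 94249/64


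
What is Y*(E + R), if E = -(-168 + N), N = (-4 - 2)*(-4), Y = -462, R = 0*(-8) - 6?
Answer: -63756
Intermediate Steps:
R = -6 (R = 0 - 6 = -6)
N = 24 (N = -6*(-4) = 24)
E = 144 (E = -(-168 + 24) = -1*(-144) = 144)
Y*(E + R) = -462*(144 - 6) = -462*138 = -63756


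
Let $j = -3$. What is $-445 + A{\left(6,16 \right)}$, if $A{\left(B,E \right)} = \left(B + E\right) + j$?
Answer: $-426$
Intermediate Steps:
$A{\left(B,E \right)} = -3 + B + E$ ($A{\left(B,E \right)} = \left(B + E\right) - 3 = -3 + B + E$)
$-445 + A{\left(6,16 \right)} = -445 + \left(-3 + 6 + 16\right) = -445 + 19 = -426$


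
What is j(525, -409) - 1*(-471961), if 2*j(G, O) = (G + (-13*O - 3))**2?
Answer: 35037843/2 ≈ 1.7519e+7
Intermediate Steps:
j(G, O) = (-3 + G - 13*O)**2/2 (j(G, O) = (G + (-13*O - 3))**2/2 = (G + (-3 - 13*O))**2/2 = (-3 + G - 13*O)**2/2)
j(525, -409) - 1*(-471961) = (3 - 1*525 + 13*(-409))**2/2 - 1*(-471961) = (3 - 525 - 5317)**2/2 + 471961 = (1/2)*(-5839)**2 + 471961 = (1/2)*34093921 + 471961 = 34093921/2 + 471961 = 35037843/2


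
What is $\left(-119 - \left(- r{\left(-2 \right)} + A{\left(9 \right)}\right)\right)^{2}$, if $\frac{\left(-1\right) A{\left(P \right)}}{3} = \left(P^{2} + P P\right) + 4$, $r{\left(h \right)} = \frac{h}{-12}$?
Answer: $\frac{5175625}{36} \approx 1.4377 \cdot 10^{5}$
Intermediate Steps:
$r{\left(h \right)} = - \frac{h}{12}$ ($r{\left(h \right)} = h \left(- \frac{1}{12}\right) = - \frac{h}{12}$)
$A{\left(P \right)} = -12 - 6 P^{2}$ ($A{\left(P \right)} = - 3 \left(\left(P^{2} + P P\right) + 4\right) = - 3 \left(\left(P^{2} + P^{2}\right) + 4\right) = - 3 \left(2 P^{2} + 4\right) = - 3 \left(4 + 2 P^{2}\right) = -12 - 6 P^{2}$)
$\left(-119 - \left(- r{\left(-2 \right)} + A{\left(9 \right)}\right)\right)^{2} = \left(-119 - \left(- \frac{73}{6} - 486\right)\right)^{2} = \left(-119 + \left(\frac{1}{6} - \left(-12 - 486\right)\right)\right)^{2} = \left(-119 + \left(\frac{1}{6} - -498\right)\right)^{2} = \left(-119 + \left(\frac{1}{6} + 498\right)\right)^{2} = \left(-119 + \frac{2989}{6}\right)^{2} = \left(\frac{2275}{6}\right)^{2} = \frac{5175625}{36}$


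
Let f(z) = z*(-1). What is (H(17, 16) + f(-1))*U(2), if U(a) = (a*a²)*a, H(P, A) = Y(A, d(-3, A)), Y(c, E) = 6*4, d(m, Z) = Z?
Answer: 400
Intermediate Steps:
Y(c, E) = 24
H(P, A) = 24
U(a) = a⁴ (U(a) = a³*a = a⁴)
f(z) = -z
(H(17, 16) + f(-1))*U(2) = (24 - 1*(-1))*2⁴ = (24 + 1)*16 = 25*16 = 400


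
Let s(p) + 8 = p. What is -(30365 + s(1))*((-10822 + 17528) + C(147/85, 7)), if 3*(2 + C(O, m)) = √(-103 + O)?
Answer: -203520032 - 121432*I*√45730/255 ≈ -2.0352e+8 - 1.0183e+5*I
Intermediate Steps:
s(p) = -8 + p
C(O, m) = -2 + √(-103 + O)/3
-(30365 + s(1))*((-10822 + 17528) + C(147/85, 7)) = -(30365 + (-8 + 1))*((-10822 + 17528) + (-2 + √(-103 + 147/85)/3)) = -(30365 - 7)*(6706 + (-2 + √(-103 + 147*(1/85))/3)) = -30358*(6706 + (-2 + √(-103 + 147/85)/3)) = -30358*(6706 + (-2 + √(-8608/85)/3)) = -30358*(6706 + (-2 + (4*I*√45730/85)/3)) = -30358*(6706 + (-2 + 4*I*√45730/255)) = -30358*(6704 + 4*I*√45730/255) = -(203520032 + 121432*I*√45730/255) = -203520032 - 121432*I*√45730/255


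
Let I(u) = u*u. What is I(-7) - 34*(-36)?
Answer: 1273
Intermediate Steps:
I(u) = u²
I(-7) - 34*(-36) = (-7)² - 34*(-36) = 49 + 1224 = 1273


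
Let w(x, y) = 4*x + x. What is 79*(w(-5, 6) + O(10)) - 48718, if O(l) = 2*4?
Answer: -50061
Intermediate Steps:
w(x, y) = 5*x
O(l) = 8
79*(w(-5, 6) + O(10)) - 48718 = 79*(5*(-5) + 8) - 48718 = 79*(-25 + 8) - 48718 = 79*(-17) - 48718 = -1343 - 48718 = -50061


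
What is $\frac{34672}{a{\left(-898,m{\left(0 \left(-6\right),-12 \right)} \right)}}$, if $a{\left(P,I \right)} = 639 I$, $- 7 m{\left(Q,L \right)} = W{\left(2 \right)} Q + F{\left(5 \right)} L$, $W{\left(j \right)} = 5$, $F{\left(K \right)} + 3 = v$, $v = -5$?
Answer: $- \frac{15169}{3834} \approx -3.9564$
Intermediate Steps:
$F{\left(K \right)} = -8$ ($F{\left(K \right)} = -3 - 5 = -8$)
$m{\left(Q,L \right)} = - \frac{5 Q}{7} + \frac{8 L}{7}$ ($m{\left(Q,L \right)} = - \frac{5 Q - 8 L}{7} = - \frac{- 8 L + 5 Q}{7} = - \frac{5 Q}{7} + \frac{8 L}{7}$)
$\frac{34672}{a{\left(-898,m{\left(0 \left(-6\right),-12 \right)} \right)}} = \frac{34672}{639 \left(- \frac{5 \cdot 0 \left(-6\right)}{7} + \frac{8}{7} \left(-12\right)\right)} = \frac{34672}{639 \left(\left(- \frac{5}{7}\right) 0 - \frac{96}{7}\right)} = \frac{34672}{639 \left(0 - \frac{96}{7}\right)} = \frac{34672}{639 \left(- \frac{96}{7}\right)} = \frac{34672}{- \frac{61344}{7}} = 34672 \left(- \frac{7}{61344}\right) = - \frac{15169}{3834}$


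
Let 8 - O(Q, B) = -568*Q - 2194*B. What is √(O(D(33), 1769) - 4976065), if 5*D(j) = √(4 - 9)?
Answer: √(-27371775 + 2840*I*√5)/5 ≈ 0.12138 + 1046.4*I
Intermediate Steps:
D(j) = I*√5/5 (D(j) = √(4 - 9)/5 = √(-5)/5 = (I*√5)/5 = I*√5/5)
O(Q, B) = 8 + 568*Q + 2194*B (O(Q, B) = 8 - (-568*Q - 2194*B) = 8 - (-2194*B - 568*Q) = 8 + (568*Q + 2194*B) = 8 + 568*Q + 2194*B)
√(O(D(33), 1769) - 4976065) = √((8 + 568*(I*√5/5) + 2194*1769) - 4976065) = √((8 + 568*I*√5/5 + 3881186) - 4976065) = √((3881194 + 568*I*√5/5) - 4976065) = √(-1094871 + 568*I*√5/5)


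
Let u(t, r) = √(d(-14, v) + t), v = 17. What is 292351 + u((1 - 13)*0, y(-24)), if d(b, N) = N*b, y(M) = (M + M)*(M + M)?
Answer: 292351 + I*√238 ≈ 2.9235e+5 + 15.427*I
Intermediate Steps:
y(M) = 4*M² (y(M) = (2*M)*(2*M) = 4*M²)
u(t, r) = √(-238 + t) (u(t, r) = √(17*(-14) + t) = √(-238 + t))
292351 + u((1 - 13)*0, y(-24)) = 292351 + √(-238 + (1 - 13)*0) = 292351 + √(-238 - 12*0) = 292351 + √(-238 + 0) = 292351 + √(-238) = 292351 + I*√238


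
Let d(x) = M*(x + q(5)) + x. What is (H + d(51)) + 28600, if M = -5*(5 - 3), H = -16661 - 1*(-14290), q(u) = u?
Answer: 25720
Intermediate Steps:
H = -2371 (H = -16661 + 14290 = -2371)
M = -10 (M = -5*2 = -10)
d(x) = -50 - 9*x (d(x) = -10*(x + 5) + x = -10*(5 + x) + x = (-50 - 10*x) + x = -50 - 9*x)
(H + d(51)) + 28600 = (-2371 + (-50 - 9*51)) + 28600 = (-2371 + (-50 - 459)) + 28600 = (-2371 - 509) + 28600 = -2880 + 28600 = 25720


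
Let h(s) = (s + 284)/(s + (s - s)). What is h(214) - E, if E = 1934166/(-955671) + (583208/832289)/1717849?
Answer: 212039937174718647275/48733776994863675239 ≈ 4.3510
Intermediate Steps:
h(s) = (284 + s)/s (h(s) = (284 + s)/(s + 0) = (284 + s)/s)
E = -921789047600125786/455455859765081077 (E = 1934166*(-1/955671) + (583208*(1/832289))*(1/1717849) = -644722/318557 + (583208/832289)*(1/1717849) = -644722/318557 + 583208/1429746826361 = -921789047600125786/455455859765081077 ≈ -2.0239)
h(214) - E = (284 + 214)/214 - 1*(-921789047600125786/455455859765081077) = (1/214)*498 + 921789047600125786/455455859765081077 = 249/107 + 921789047600125786/455455859765081077 = 212039937174718647275/48733776994863675239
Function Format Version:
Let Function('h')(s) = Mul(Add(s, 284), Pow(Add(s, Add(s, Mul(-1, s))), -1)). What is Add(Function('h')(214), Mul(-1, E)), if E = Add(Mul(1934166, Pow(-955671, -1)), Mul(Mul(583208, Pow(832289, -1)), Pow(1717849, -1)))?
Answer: Rational(212039937174718647275, 48733776994863675239) ≈ 4.3510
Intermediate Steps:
Function('h')(s) = Mul(Pow(s, -1), Add(284, s)) (Function('h')(s) = Mul(Add(284, s), Pow(Add(s, 0), -1)) = Mul(Add(284, s), Pow(s, -1)) = Mul(Pow(s, -1), Add(284, s)))
E = Rational(-921789047600125786, 455455859765081077) (E = Add(Mul(1934166, Rational(-1, 955671)), Mul(Mul(583208, Rational(1, 832289)), Rational(1, 1717849))) = Add(Rational(-644722, 318557), Mul(Rational(583208, 832289), Rational(1, 1717849))) = Add(Rational(-644722, 318557), Rational(583208, 1429746826361)) = Rational(-921789047600125786, 455455859765081077) ≈ -2.0239)
Add(Function('h')(214), Mul(-1, E)) = Add(Mul(Pow(214, -1), Add(284, 214)), Mul(-1, Rational(-921789047600125786, 455455859765081077))) = Add(Mul(Rational(1, 214), 498), Rational(921789047600125786, 455455859765081077)) = Add(Rational(249, 107), Rational(921789047600125786, 455455859765081077)) = Rational(212039937174718647275, 48733776994863675239)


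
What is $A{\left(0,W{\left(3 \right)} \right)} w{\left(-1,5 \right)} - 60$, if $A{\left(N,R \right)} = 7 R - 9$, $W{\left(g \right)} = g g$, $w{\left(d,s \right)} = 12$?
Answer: $588$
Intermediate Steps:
$W{\left(g \right)} = g^{2}$
$A{\left(N,R \right)} = -9 + 7 R$
$A{\left(0,W{\left(3 \right)} \right)} w{\left(-1,5 \right)} - 60 = \left(-9 + 7 \cdot 3^{2}\right) 12 - 60 = \left(-9 + 7 \cdot 9\right) 12 - 60 = \left(-9 + 63\right) 12 - 60 = 54 \cdot 12 - 60 = 648 - 60 = 588$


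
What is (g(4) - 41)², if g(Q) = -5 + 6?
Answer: 1600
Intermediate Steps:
g(Q) = 1
(g(4) - 41)² = (1 - 41)² = (-40)² = 1600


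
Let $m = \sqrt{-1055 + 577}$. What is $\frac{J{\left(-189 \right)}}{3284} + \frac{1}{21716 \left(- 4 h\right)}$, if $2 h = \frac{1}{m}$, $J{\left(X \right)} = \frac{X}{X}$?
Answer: $\frac{1}{3284} - \frac{i \sqrt{478}}{43432} \approx 0.00030451 - 0.00050339 i$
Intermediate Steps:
$J{\left(X \right)} = 1$
$m = i \sqrt{478}$ ($m = \sqrt{-478} = i \sqrt{478} \approx 21.863 i$)
$h = - \frac{i \sqrt{478}}{956}$ ($h = \frac{1}{2 i \sqrt{478}} = \frac{\left(- \frac{1}{478}\right) i \sqrt{478}}{2} = - \frac{i \sqrt{478}}{956} \approx - 0.022869 i$)
$\frac{J{\left(-189 \right)}}{3284} + \frac{1}{21716 \left(- 4 h\right)} = 1 \cdot \frac{1}{3284} + \frac{1}{21716 \left(- 4 \left(- \frac{i \sqrt{478}}{956}\right)\right)} = 1 \cdot \frac{1}{3284} + \frac{1}{21716 \frac{i \sqrt{478}}{239}} = \frac{1}{3284} + \frac{\left(- \frac{1}{2}\right) i \sqrt{478}}{21716} = \frac{1}{3284} - \frac{i \sqrt{478}}{43432}$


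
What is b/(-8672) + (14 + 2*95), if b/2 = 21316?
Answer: 215807/1084 ≈ 199.08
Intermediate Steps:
b = 42632 (b = 2*21316 = 42632)
b/(-8672) + (14 + 2*95) = 42632/(-8672) + (14 + 2*95) = 42632*(-1/8672) + (14 + 190) = -5329/1084 + 204 = 215807/1084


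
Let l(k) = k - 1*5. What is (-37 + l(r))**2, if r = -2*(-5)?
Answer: 1024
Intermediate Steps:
r = 10
l(k) = -5 + k (l(k) = k - 5 = -5 + k)
(-37 + l(r))**2 = (-37 + (-5 + 10))**2 = (-37 + 5)**2 = (-32)**2 = 1024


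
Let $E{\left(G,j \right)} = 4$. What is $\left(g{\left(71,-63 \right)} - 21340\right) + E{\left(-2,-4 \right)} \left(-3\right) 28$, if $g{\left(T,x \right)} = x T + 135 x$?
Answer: $-34654$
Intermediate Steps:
$g{\left(T,x \right)} = 135 x + T x$ ($g{\left(T,x \right)} = T x + 135 x = 135 x + T x$)
$\left(g{\left(71,-63 \right)} - 21340\right) + E{\left(-2,-4 \right)} \left(-3\right) 28 = \left(- 63 \left(135 + 71\right) - 21340\right) + 4 \left(-3\right) 28 = \left(\left(-63\right) 206 - 21340\right) - 336 = \left(-12978 - 21340\right) - 336 = -34318 - 336 = -34654$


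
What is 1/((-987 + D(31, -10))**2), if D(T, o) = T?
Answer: 1/913936 ≈ 1.0942e-6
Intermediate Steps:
1/((-987 + D(31, -10))**2) = 1/((-987 + 31)**2) = 1/((-956)**2) = 1/913936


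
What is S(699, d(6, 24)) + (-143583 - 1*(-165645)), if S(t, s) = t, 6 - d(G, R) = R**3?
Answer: 22761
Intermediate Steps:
d(G, R) = 6 - R**3
S(699, d(6, 24)) + (-143583 - 1*(-165645)) = 699 + (-143583 - 1*(-165645)) = 699 + (-143583 + 165645) = 699 + 22062 = 22761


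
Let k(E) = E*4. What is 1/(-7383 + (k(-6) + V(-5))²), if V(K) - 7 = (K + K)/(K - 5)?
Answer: -1/7127 ≈ -0.00014031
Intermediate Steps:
k(E) = 4*E
V(K) = 7 + 2*K/(-5 + K) (V(K) = 7 + (K + K)/(K - 5) = 7 + (2*K)/(-5 + K) = 7 + 2*K/(-5 + K))
1/(-7383 + (k(-6) + V(-5))²) = 1/(-7383 + (4*(-6) + (-35 + 9*(-5))/(-5 - 5))²) = 1/(-7383 + (-24 + (-35 - 45)/(-10))²) = 1/(-7383 + (-24 - ⅒*(-80))²) = 1/(-7383 + (-24 + 8)²) = 1/(-7383 + (-16)²) = 1/(-7383 + 256) = 1/(-7127) = -1/7127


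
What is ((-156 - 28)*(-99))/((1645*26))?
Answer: 9108/21385 ≈ 0.42591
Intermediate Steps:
((-156 - 28)*(-99))/((1645*26)) = -184*(-99)/42770 = 18216*(1/42770) = 9108/21385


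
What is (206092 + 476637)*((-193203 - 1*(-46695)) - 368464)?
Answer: -351586318588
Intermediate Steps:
(206092 + 476637)*((-193203 - 1*(-46695)) - 368464) = 682729*((-193203 + 46695) - 368464) = 682729*(-146508 - 368464) = 682729*(-514972) = -351586318588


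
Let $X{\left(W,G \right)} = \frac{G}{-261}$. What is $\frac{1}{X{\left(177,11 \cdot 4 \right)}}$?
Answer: $- \frac{261}{44} \approx -5.9318$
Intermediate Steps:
$X{\left(W,G \right)} = - \frac{G}{261}$ ($X{\left(W,G \right)} = G \left(- \frac{1}{261}\right) = - \frac{G}{261}$)
$\frac{1}{X{\left(177,11 \cdot 4 \right)}} = \frac{1}{\left(- \frac{1}{261}\right) 11 \cdot 4} = \frac{1}{\left(- \frac{1}{261}\right) 44} = \frac{1}{- \frac{44}{261}} = - \frac{261}{44}$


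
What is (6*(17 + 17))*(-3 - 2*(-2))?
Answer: 204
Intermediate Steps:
(6*(17 + 17))*(-3 - 2*(-2)) = (6*34)*(-3 + 4) = 204*1 = 204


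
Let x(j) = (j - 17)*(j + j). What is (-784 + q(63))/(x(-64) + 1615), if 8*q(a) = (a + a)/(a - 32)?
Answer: -97153/1485892 ≈ -0.065384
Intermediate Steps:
x(j) = 2*j*(-17 + j) (x(j) = (-17 + j)*(2*j) = 2*j*(-17 + j))
q(a) = a/(4*(-32 + a)) (q(a) = ((a + a)/(a - 32))/8 = ((2*a)/(-32 + a))/8 = (2*a/(-32 + a))/8 = a/(4*(-32 + a)))
(-784 + q(63))/(x(-64) + 1615) = (-784 + (¼)*63/(-32 + 63))/(2*(-64)*(-17 - 64) + 1615) = (-784 + (¼)*63/31)/(2*(-64)*(-81) + 1615) = (-784 + (¼)*63*(1/31))/(10368 + 1615) = (-784 + 63/124)/11983 = -97153/124*1/11983 = -97153/1485892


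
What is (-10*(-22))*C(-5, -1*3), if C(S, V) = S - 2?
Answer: -1540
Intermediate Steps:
C(S, V) = -2 + S
(-10*(-22))*C(-5, -1*3) = (-10*(-22))*(-2 - 5) = 220*(-7) = -1540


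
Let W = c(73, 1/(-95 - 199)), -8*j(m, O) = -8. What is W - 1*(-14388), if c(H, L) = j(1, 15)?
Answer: 14389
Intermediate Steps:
j(m, O) = 1 (j(m, O) = -⅛*(-8) = 1)
c(H, L) = 1
W = 1
W - 1*(-14388) = 1 - 1*(-14388) = 1 + 14388 = 14389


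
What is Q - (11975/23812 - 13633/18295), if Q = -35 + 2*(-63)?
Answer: -70032580569/435640540 ≈ -160.76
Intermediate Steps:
Q = -161 (Q = -35 - 126 = -161)
Q - (11975/23812 - 13633/18295) = -161 - (11975/23812 - 13633/18295) = -161 - 1*(-105546371/435640540) = -161 + 105546371/435640540 = -70032580569/435640540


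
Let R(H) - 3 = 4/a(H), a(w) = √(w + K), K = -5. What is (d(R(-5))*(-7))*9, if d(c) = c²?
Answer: -2331/5 + 756*I*√10/5 ≈ -466.2 + 478.14*I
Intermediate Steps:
a(w) = √(-5 + w) (a(w) = √(w - 5) = √(-5 + w))
R(H) = 3 + 4/√(-5 + H) (R(H) = 3 + 4/(√(-5 + H)) = 3 + 4/√(-5 + H))
(d(R(-5))*(-7))*9 = ((3 + 4/√(-5 - 5))²*(-7))*9 = ((3 + 4/√(-10))²*(-7))*9 = ((3 + 4*(-I*√10/10))²*(-7))*9 = ((3 - 2*I*√10/5)²*(-7))*9 = -7*(3 - 2*I*√10/5)²*9 = -63*(3 - 2*I*√10/5)²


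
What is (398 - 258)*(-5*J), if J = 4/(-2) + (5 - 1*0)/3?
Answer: 700/3 ≈ 233.33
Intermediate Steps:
J = -1/3 (J = 4*(-1/2) + (5 + 0)*(1/3) = -2 + 5*(1/3) = -2 + 5/3 = -1/3 ≈ -0.33333)
(398 - 258)*(-5*J) = (398 - 258)*(-5*(-1/3)) = 140*(5/3) = 700/3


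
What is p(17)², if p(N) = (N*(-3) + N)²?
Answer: 1336336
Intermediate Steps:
p(N) = 4*N² (p(N) = (-3*N + N)² = (-2*N)² = 4*N²)
p(17)² = (4*17²)² = (4*289)² = 1156² = 1336336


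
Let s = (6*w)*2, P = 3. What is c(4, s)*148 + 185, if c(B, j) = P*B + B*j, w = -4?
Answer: -26455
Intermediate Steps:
s = -48 (s = (6*(-4))*2 = -24*2 = -48)
c(B, j) = 3*B + B*j
c(4, s)*148 + 185 = (4*(3 - 48))*148 + 185 = (4*(-45))*148 + 185 = -180*148 + 185 = -26640 + 185 = -26455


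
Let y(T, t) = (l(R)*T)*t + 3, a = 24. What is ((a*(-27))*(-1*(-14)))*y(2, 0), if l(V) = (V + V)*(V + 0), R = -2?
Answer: -27216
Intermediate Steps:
l(V) = 2*V² (l(V) = (2*V)*V = 2*V²)
y(T, t) = 3 + 8*T*t (y(T, t) = ((2*(-2)²)*T)*t + 3 = ((2*4)*T)*t + 3 = (8*T)*t + 3 = 8*T*t + 3 = 3 + 8*T*t)
((a*(-27))*(-1*(-14)))*y(2, 0) = ((24*(-27))*(-1*(-14)))*(3 + 8*2*0) = (-648*14)*(3 + 0) = -9072*3 = -27216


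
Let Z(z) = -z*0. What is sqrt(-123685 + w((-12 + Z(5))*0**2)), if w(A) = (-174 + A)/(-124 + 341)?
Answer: I*sqrt(5824240723)/217 ≈ 351.69*I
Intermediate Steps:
Z(z) = 0
w(A) = -174/217 + A/217 (w(A) = (-174 + A)/217 = (-174 + A)*(1/217) = -174/217 + A/217)
sqrt(-123685 + w((-12 + Z(5))*0**2)) = sqrt(-123685 + (-174/217 + ((-12 + 0)*0**2)/217)) = sqrt(-123685 + (-174/217 + (-12*0)/217)) = sqrt(-123685 + (-174/217 + (1/217)*0)) = sqrt(-123685 + (-174/217 + 0)) = sqrt(-123685 - 174/217) = sqrt(-26839819/217) = I*sqrt(5824240723)/217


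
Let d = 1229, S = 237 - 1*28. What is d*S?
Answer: 256861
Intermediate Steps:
S = 209 (S = 237 - 28 = 209)
d*S = 1229*209 = 256861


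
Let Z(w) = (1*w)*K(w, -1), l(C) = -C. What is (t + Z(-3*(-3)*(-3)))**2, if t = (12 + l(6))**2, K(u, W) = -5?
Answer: 29241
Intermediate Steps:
t = 36 (t = (12 - 1*6)**2 = (12 - 6)**2 = 6**2 = 36)
Z(w) = -5*w (Z(w) = (1*w)*(-5) = w*(-5) = -5*w)
(t + Z(-3*(-3)*(-3)))**2 = (36 - 5*(-3*(-3))*(-3))**2 = (36 - 45*(-3))**2 = (36 - 5*(-27))**2 = (36 + 135)**2 = 171**2 = 29241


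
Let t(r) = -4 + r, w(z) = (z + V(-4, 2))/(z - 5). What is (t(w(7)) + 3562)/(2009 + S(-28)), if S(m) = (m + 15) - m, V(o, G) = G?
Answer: 7125/4048 ≈ 1.7601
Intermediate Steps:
w(z) = (2 + z)/(-5 + z) (w(z) = (z + 2)/(z - 5) = (2 + z)/(-5 + z))
S(m) = 15 (S(m) = (15 + m) - m = 15)
(t(w(7)) + 3562)/(2009 + S(-28)) = ((-4 + (2 + 7)/(-5 + 7)) + 3562)/(2009 + 15) = ((-4 + 9/2) + 3562)/2024 = ((-4 + (½)*9) + 3562)*(1/2024) = ((-4 + 9/2) + 3562)*(1/2024) = (½ + 3562)*(1/2024) = (7125/2)*(1/2024) = 7125/4048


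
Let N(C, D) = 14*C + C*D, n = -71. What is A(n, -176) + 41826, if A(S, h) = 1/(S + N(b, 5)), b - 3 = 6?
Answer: 4182601/100 ≈ 41826.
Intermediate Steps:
b = 9 (b = 3 + 6 = 9)
A(S, h) = 1/(171 + S) (A(S, h) = 1/(S + 9*(14 + 5)) = 1/(S + 9*19) = 1/(S + 171) = 1/(171 + S))
A(n, -176) + 41826 = 1/(171 - 71) + 41826 = 1/100 + 41826 = 4182601/100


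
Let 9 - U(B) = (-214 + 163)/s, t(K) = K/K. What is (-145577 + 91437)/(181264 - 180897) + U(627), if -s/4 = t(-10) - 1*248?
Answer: -50208239/362596 ≈ -138.47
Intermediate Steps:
t(K) = 1
s = 988 (s = -4*(1 - 1*248) = -4*(1 - 248) = -4*(-247) = 988)
U(B) = 8943/988 (U(B) = 9 - (-214 + 163)/988 = 9 - (-51)/988 = 9 - 1*(-51/988) = 9 + 51/988 = 8943/988)
(-145577 + 91437)/(181264 - 180897) + U(627) = (-145577 + 91437)/(181264 - 180897) + 8943/988 = -54140/367 + 8943/988 = -50208239/362596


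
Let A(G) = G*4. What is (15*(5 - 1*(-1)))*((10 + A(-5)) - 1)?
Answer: -990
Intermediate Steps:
A(G) = 4*G
(15*(5 - 1*(-1)))*((10 + A(-5)) - 1) = (15*(5 - 1*(-1)))*((10 + 4*(-5)) - 1) = (15*(5 + 1))*((10 - 20) - 1) = (15*6)*(-10 - 1) = 90*(-11) = -990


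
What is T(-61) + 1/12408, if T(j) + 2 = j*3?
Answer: -2295479/12408 ≈ -185.00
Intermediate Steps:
T(j) = -2 + 3*j (T(j) = -2 + j*3 = -2 + 3*j)
T(-61) + 1/12408 = (-2 + 3*(-61)) + 1/12408 = (-2 - 183) + 1/12408 = -185 + 1/12408 = -2295479/12408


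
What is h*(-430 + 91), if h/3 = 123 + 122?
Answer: -249165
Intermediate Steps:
h = 735 (h = 3*(123 + 122) = 3*245 = 735)
h*(-430 + 91) = 735*(-430 + 91) = 735*(-339) = -249165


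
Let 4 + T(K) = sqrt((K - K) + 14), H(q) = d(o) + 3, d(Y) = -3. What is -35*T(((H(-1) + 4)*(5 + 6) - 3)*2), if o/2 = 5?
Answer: 140 - 35*sqrt(14) ≈ 9.0420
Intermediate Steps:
o = 10 (o = 2*5 = 10)
H(q) = 0 (H(q) = -3 + 3 = 0)
T(K) = -4 + sqrt(14) (T(K) = -4 + sqrt((K - K) + 14) = -4 + sqrt(0 + 14) = -4 + sqrt(14))
-35*T(((H(-1) + 4)*(5 + 6) - 3)*2) = -35*(-4 + sqrt(14)) = 140 - 35*sqrt(14)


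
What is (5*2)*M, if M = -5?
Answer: -50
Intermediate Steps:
(5*2)*M = (5*2)*(-5) = 10*(-5) = -50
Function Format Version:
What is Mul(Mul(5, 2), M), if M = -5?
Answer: -50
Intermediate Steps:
Mul(Mul(5, 2), M) = Mul(Mul(5, 2), -5) = Mul(10, -5) = -50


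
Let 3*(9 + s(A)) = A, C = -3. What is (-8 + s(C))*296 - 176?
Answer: -5504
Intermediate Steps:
s(A) = -9 + A/3
(-8 + s(C))*296 - 176 = (-8 + (-9 + (⅓)*(-3)))*296 - 176 = (-8 + (-9 - 1))*296 - 176 = (-8 - 10)*296 - 176 = -18*296 - 176 = -5328 - 176 = -5504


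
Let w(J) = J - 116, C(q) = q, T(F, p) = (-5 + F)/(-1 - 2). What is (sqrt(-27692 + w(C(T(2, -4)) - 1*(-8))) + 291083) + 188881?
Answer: 479964 + I*sqrt(27799) ≈ 4.7996e+5 + 166.73*I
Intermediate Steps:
T(F, p) = 5/3 - F/3 (T(F, p) = (-5 + F)/(-3) = (-5 + F)*(-1/3) = 5/3 - F/3)
w(J) = -116 + J
(sqrt(-27692 + w(C(T(2, -4)) - 1*(-8))) + 291083) + 188881 = (sqrt(-27692 + (-116 + ((5/3 - 1/3*2) - 1*(-8)))) + 291083) + 188881 = (sqrt(-27692 + (-116 + ((5/3 - 2/3) + 8))) + 291083) + 188881 = (sqrt(-27692 + (-116 + (1 + 8))) + 291083) + 188881 = (sqrt(-27692 + (-116 + 9)) + 291083) + 188881 = (sqrt(-27692 - 107) + 291083) + 188881 = (sqrt(-27799) + 291083) + 188881 = (I*sqrt(27799) + 291083) + 188881 = (291083 + I*sqrt(27799)) + 188881 = 479964 + I*sqrt(27799)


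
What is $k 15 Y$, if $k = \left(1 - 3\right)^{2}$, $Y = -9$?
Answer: $-540$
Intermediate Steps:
$k = 4$ ($k = \left(-2\right)^{2} = 4$)
$k 15 Y = 4 \cdot 15 \left(-9\right) = 60 \left(-9\right) = -540$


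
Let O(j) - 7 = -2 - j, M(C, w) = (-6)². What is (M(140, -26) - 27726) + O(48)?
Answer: -27733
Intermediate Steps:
M(C, w) = 36
O(j) = 5 - j (O(j) = 7 + (-2 - j) = 5 - j)
(M(140, -26) - 27726) + O(48) = (36 - 27726) + (5 - 1*48) = -27690 + (5 - 48) = -27690 - 43 = -27733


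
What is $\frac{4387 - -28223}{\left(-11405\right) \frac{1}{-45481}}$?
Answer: $\frac{296627082}{2281} \approx 1.3004 \cdot 10^{5}$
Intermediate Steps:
$\frac{4387 - -28223}{\left(-11405\right) \frac{1}{-45481}} = \frac{4387 + 28223}{\left(-11405\right) \left(- \frac{1}{45481}\right)} = \frac{32610}{\frac{11405}{45481}} = 32610 \cdot \frac{45481}{11405} = \frac{296627082}{2281}$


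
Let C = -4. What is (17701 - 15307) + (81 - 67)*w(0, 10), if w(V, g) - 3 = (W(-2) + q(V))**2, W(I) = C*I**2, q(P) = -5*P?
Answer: 6020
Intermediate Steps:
W(I) = -4*I**2
w(V, g) = 3 + (-16 - 5*V)**2 (w(V, g) = 3 + (-4*(-2)**2 - 5*V)**2 = 3 + (-4*4 - 5*V)**2 = 3 + (-16 - 5*V)**2)
(17701 - 15307) + (81 - 67)*w(0, 10) = (17701 - 15307) + (81 - 67)*(3 + (16 + 5*0)**2) = 2394 + 14*(3 + (16 + 0)**2) = 2394 + 14*(3 + 16**2) = 2394 + 14*(3 + 256) = 2394 + 14*259 = 2394 + 3626 = 6020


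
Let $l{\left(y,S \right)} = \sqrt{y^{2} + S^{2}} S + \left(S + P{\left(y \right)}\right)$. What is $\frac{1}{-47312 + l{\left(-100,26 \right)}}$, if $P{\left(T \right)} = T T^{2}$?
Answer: $- \frac{523643}{548400374410} - \frac{13 \sqrt{2669}}{274200187205} \approx -9.5731 \cdot 10^{-7}$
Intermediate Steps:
$P{\left(T \right)} = T^{3}$
$l{\left(y,S \right)} = S + y^{3} + S \sqrt{S^{2} + y^{2}}$ ($l{\left(y,S \right)} = \sqrt{y^{2} + S^{2}} S + \left(S + y^{3}\right) = \sqrt{S^{2} + y^{2}} S + \left(S + y^{3}\right) = S \sqrt{S^{2} + y^{2}} + \left(S + y^{3}\right) = S + y^{3} + S \sqrt{S^{2} + y^{2}}$)
$\frac{1}{-47312 + l{\left(-100,26 \right)}} = \frac{1}{-47312 + \left(26 + \left(-100\right)^{3} + 26 \sqrt{26^{2} + \left(-100\right)^{2}}\right)} = \frac{1}{-47312 + \left(26 - 1000000 + 26 \sqrt{676 + 10000}\right)} = \frac{1}{-47312 + \left(26 - 1000000 + 26 \sqrt{10676}\right)} = \frac{1}{-47312 + \left(26 - 1000000 + 26 \cdot 2 \sqrt{2669}\right)} = \frac{1}{-47312 + \left(26 - 1000000 + 52 \sqrt{2669}\right)} = \frac{1}{-47312 - \left(999974 - 52 \sqrt{2669}\right)} = \frac{1}{-1047286 + 52 \sqrt{2669}}$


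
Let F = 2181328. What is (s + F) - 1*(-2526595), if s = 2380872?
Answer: 7088795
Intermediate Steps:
(s + F) - 1*(-2526595) = (2380872 + 2181328) - 1*(-2526595) = 4562200 + 2526595 = 7088795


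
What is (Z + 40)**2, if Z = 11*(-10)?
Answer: 4900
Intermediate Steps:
Z = -110
(Z + 40)**2 = (-110 + 40)**2 = (-70)**2 = 4900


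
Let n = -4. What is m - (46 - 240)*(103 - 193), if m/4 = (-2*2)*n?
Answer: -17396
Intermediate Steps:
m = 64 (m = 4*(-2*2*(-4)) = 4*(-4*(-4)) = 4*16 = 64)
m - (46 - 240)*(103 - 193) = 64 - (46 - 240)*(103 - 193) = 64 - (-194)*(-90) = 64 - 1*17460 = 64 - 17460 = -17396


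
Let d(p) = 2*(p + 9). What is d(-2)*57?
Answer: 798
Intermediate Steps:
d(p) = 18 + 2*p (d(p) = 2*(9 + p) = 18 + 2*p)
d(-2)*57 = (18 + 2*(-2))*57 = (18 - 4)*57 = 14*57 = 798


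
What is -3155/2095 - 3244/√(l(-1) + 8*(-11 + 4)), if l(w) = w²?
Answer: -631/419 + 3244*I*√55/55 ≈ -1.506 + 437.42*I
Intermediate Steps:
-3155/2095 - 3244/√(l(-1) + 8*(-11 + 4)) = -3155/2095 - 3244/√((-1)² + 8*(-11 + 4)) = -3155*1/2095 - 3244/√(1 + 8*(-7)) = -631/419 - 3244/√(1 - 56) = -631/419 - 3244*(-I*√55/55) = -631/419 - (-3244)*I*√55/55 = -631/419 + 3244*I*√55/55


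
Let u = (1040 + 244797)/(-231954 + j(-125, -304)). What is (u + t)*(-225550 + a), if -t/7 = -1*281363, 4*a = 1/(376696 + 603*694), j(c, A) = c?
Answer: -163959966153373173581649/369088230124 ≈ -4.4423e+11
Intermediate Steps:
a = 1/3180712 (a = 1/(4*(376696 + 603*694)) = 1/(4*(376696 + 418482)) = (¼)/795178 = (¼)*(1/795178) = 1/3180712 ≈ 3.1440e-7)
t = 1969541 (t = -(-7)*281363 = -7*(-281363) = 1969541)
u = -245837/232079 (u = (1040 + 244797)/(-231954 - 125) = 245837/(-232079) = 245837*(-1/232079) = -245837/232079 ≈ -1.0593)
(u + t)*(-225550 + a) = (-245837/232079 + 1969541)*(-225550 + 1/3180712) = (457088859902/232079)*(-717409591599/3180712) = -163959966153373173581649/369088230124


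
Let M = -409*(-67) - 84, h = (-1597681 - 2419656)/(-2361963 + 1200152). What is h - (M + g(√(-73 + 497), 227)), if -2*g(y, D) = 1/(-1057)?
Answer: -9584120372317/350866922 ≈ -27316.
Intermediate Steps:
h = 4017337/1161811 (h = -4017337/(-1161811) = -4017337*(-1/1161811) = 4017337/1161811 ≈ 3.4578)
g(y, D) = 1/2114 (g(y, D) = -½/(-1057) = -½*(-1/1057) = 1/2114)
M = 27319 (M = 27403 - 84 = 27319)
h - (M + g(√(-73 + 497), 227)) = 4017337/1161811 - (27319 + 1/2114) = 4017337/1161811 - 1*57752367/2114 = 4017337/1161811 - 57752367/2114 = -9584120372317/350866922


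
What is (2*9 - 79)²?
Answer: 3721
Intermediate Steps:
(2*9 - 79)² = (18 - 79)² = (-61)² = 3721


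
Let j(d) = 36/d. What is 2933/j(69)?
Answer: 67459/12 ≈ 5621.6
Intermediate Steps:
2933/j(69) = 2933/((36/69)) = 2933/((36*(1/69))) = 2933/(12/23) = 2933*(23/12) = 67459/12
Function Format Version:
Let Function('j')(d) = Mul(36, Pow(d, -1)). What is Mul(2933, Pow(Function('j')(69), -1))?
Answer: Rational(67459, 12) ≈ 5621.6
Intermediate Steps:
Mul(2933, Pow(Function('j')(69), -1)) = Mul(2933, Pow(Mul(36, Pow(69, -1)), -1)) = Mul(2933, Pow(Mul(36, Rational(1, 69)), -1)) = Mul(2933, Pow(Rational(12, 23), -1)) = Mul(2933, Rational(23, 12)) = Rational(67459, 12)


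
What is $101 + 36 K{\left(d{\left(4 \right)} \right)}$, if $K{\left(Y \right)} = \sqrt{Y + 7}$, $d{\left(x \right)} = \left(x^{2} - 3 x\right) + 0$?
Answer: $101 + 36 \sqrt{11} \approx 220.4$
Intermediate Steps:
$d{\left(x \right)} = x^{2} - 3 x$
$K{\left(Y \right)} = \sqrt{7 + Y}$
$101 + 36 K{\left(d{\left(4 \right)} \right)} = 101 + 36 \sqrt{7 + 4 \left(-3 + 4\right)} = 101 + 36 \sqrt{7 + 4 \cdot 1} = 101 + 36 \sqrt{7 + 4} = 101 + 36 \sqrt{11}$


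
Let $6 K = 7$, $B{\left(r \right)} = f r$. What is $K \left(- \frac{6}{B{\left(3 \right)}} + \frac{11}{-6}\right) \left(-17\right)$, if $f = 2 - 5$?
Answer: $\frac{833}{36} \approx 23.139$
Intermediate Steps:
$f = -3$ ($f = 2 - 5 = -3$)
$B{\left(r \right)} = - 3 r$
$K = \frac{7}{6}$ ($K = \frac{1}{6} \cdot 7 = \frac{7}{6} \approx 1.1667$)
$K \left(- \frac{6}{B{\left(3 \right)}} + \frac{11}{-6}\right) \left(-17\right) = \frac{7 \left(- \frac{6}{\left(-3\right) 3} + \frac{11}{-6}\right)}{6} \left(-17\right) = \frac{7 \left(- \frac{6}{-9} + 11 \left(- \frac{1}{6}\right)\right)}{6} \left(-17\right) = \frac{7 \left(\left(-6\right) \left(- \frac{1}{9}\right) - \frac{11}{6}\right)}{6} \left(-17\right) = \frac{7 \left(\frac{2}{3} - \frac{11}{6}\right)}{6} \left(-17\right) = \frac{7}{6} \left(- \frac{7}{6}\right) \left(-17\right) = \left(- \frac{49}{36}\right) \left(-17\right) = \frac{833}{36}$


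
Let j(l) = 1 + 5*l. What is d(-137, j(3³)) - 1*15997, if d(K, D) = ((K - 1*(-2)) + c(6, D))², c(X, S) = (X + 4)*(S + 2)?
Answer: 1534028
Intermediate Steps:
c(X, S) = (2 + S)*(4 + X) (c(X, S) = (4 + X)*(2 + S) = (2 + S)*(4 + X))
d(K, D) = (22 + K + 10*D)² (d(K, D) = ((K - 1*(-2)) + (8 + 2*6 + 4*D + D*6))² = ((K + 2) + (8 + 12 + 4*D + 6*D))² = ((2 + K) + (20 + 10*D))² = (22 + K + 10*D)²)
d(-137, j(3³)) - 1*15997 = (22 - 137 + 10*(1 + 5*3³))² - 1*15997 = (22 - 137 + 10*(1 + 5*27))² - 15997 = (22 - 137 + 10*(1 + 135))² - 15997 = (22 - 137 + 10*136)² - 15997 = (22 - 137 + 1360)² - 15997 = 1245² - 15997 = 1550025 - 15997 = 1534028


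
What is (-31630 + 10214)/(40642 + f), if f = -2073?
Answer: -21416/38569 ≈ -0.55526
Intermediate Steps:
(-31630 + 10214)/(40642 + f) = (-31630 + 10214)/(40642 - 2073) = -21416/38569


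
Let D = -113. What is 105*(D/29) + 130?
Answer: -8095/29 ≈ -279.14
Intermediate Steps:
105*(D/29) + 130 = 105*(-113/29) + 130 = -11865/29 + 130 = -8095/29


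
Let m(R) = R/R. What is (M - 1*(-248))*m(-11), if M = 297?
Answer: 545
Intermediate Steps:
m(R) = 1
(M - 1*(-248))*m(-11) = (297 - 1*(-248))*1 = (297 + 248)*1 = 545*1 = 545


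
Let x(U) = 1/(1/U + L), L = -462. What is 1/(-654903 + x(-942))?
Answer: -435205/285017061057 ≈ -1.5269e-6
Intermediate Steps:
x(U) = 1/(-462 + 1/U) (x(U) = 1/(1/U - 462) = 1/(-462 + 1/U))
1/(-654903 + x(-942)) = 1/(-654903 - 1*(-942)/(-1 + 462*(-942))) = 1/(-654903 - 1*(-942)/(-1 - 435204)) = 1/(-654903 - 1*(-942)/(-435205)) = 1/(-654903 - 1*(-942)*(-1/435205)) = 1/(-654903 - 942/435205) = 1/(-285017061057/435205) = -435205/285017061057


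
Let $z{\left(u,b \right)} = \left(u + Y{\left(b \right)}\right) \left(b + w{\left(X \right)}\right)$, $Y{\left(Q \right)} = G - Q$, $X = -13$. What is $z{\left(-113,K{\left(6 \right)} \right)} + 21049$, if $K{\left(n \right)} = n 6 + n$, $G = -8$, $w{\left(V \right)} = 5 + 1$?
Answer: $13225$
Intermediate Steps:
$w{\left(V \right)} = 6$
$Y{\left(Q \right)} = -8 - Q$
$K{\left(n \right)} = 7 n$ ($K{\left(n \right)} = 6 n + n = 7 n$)
$z{\left(u,b \right)} = \left(6 + b\right) \left(-8 + u - b\right)$ ($z{\left(u,b \right)} = \left(u - \left(8 + b\right)\right) \left(b + 6\right) = \left(-8 + u - b\right) \left(6 + b\right) = \left(6 + b\right) \left(-8 + u - b\right)$)
$z{\left(-113,K{\left(6 \right)} \right)} + 21049 = \left(-48 - \left(7 \cdot 6\right)^{2} - 14 \cdot 7 \cdot 6 + 6 \left(-113\right) + 7 \cdot 6 \left(-113\right)\right) + 21049 = \left(-48 - 42^{2} - 588 - 678 + 42 \left(-113\right)\right) + 21049 = \left(-48 - 1764 - 588 - 678 - 4746\right) + 21049 = -7824 + 21049 = 13225$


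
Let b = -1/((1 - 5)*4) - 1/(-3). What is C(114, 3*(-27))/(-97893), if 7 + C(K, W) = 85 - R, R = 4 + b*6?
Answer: -191/261048 ≈ -0.00073167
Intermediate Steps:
b = 19/48 (b = -1/((-4*4)) - 1*(-⅓) = -1/(-16) + ⅓ = -1*(-1/16) + ⅓ = 1/16 + ⅓ = 19/48 ≈ 0.39583)
R = 51/8 (R = 4 + (19/48)*6 = 4 + 19/8 = 51/8 ≈ 6.3750)
C(K, W) = 573/8 (C(K, W) = -7 + (85 - 1*51/8) = -7 + (85 - 51/8) = -7 + 629/8 = 573/8)
C(114, 3*(-27))/(-97893) = (573/8)/(-97893) = (573/8)*(-1/97893) = -191/261048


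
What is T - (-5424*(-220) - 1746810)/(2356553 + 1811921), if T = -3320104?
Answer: -6919883323883/2084237 ≈ -3.3201e+6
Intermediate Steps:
T - (-5424*(-220) - 1746810)/(2356553 + 1811921) = -3320104 - (-5424*(-220) - 1746810)/(2356553 + 1811921) = -3320104 - (1193280 - 1746810)/4168474 = -3320104 - (-553530)/4168474 = -3320104 - 1*(-276765/2084237) = -3320104 + 276765/2084237 = -6919883323883/2084237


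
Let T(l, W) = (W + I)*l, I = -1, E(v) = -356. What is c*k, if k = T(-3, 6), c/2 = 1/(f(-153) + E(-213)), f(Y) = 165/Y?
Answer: 1530/18211 ≈ 0.084015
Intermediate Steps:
c = -102/18211 (c = 2/(165/(-153) - 356) = 2/(165*(-1/153) - 356) = 2/(-55/51 - 356) = 2/(-18211/51) = 2*(-51/18211) = -102/18211 ≈ -0.0056010)
T(l, W) = l*(-1 + W) (T(l, W) = (W - 1)*l = (-1 + W)*l = l*(-1 + W))
k = -15 (k = -3*(-1 + 6) = -3*5 = -15)
c*k = -102/18211*(-15) = 1530/18211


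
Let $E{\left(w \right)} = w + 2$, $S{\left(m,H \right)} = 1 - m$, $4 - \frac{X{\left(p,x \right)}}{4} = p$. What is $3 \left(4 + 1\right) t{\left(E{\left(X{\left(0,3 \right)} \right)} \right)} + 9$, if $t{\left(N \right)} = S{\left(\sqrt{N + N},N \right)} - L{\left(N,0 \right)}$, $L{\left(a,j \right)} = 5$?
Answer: $-141$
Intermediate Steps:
$X{\left(p,x \right)} = 16 - 4 p$
$E{\left(w \right)} = 2 + w$
$t{\left(N \right)} = -4 - \sqrt{2} \sqrt{N}$ ($t{\left(N \right)} = \left(1 - \sqrt{N + N}\right) - 5 = \left(1 - \sqrt{2 N}\right) - 5 = \left(1 - \sqrt{2} \sqrt{N}\right) - 5 = -4 - \sqrt{2} \sqrt{N}$)
$3 \left(4 + 1\right) t{\left(E{\left(X{\left(0,3 \right)} \right)} \right)} + 9 = 3 \left(4 + 1\right) \left(-4 - \sqrt{2} \sqrt{2 + \left(16 - 0\right)}\right) + 9 = 3 \cdot 5 \left(-4 - \sqrt{2} \sqrt{2 + \left(16 + 0\right)}\right) + 9 = 15 \left(-4 - \sqrt{2} \sqrt{2 + 16}\right) + 9 = 15 \left(-4 - \sqrt{2} \sqrt{18}\right) + 9 = 15 \left(-4 - \sqrt{2} \cdot 3 \sqrt{2}\right) + 9 = 15 \left(-4 - 6\right) + 9 = 15 \left(-10\right) + 9 = -150 + 9 = -141$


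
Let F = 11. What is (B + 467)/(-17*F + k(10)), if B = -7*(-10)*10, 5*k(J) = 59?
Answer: -1945/292 ≈ -6.6610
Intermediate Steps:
k(J) = 59/5 (k(J) = (⅕)*59 = 59/5)
B = 700 (B = 70*10 = 700)
(B + 467)/(-17*F + k(10)) = (700 + 467)/(-17*11 + 59/5) = 1167/(-187 + 59/5) = 1167/(-876/5) = 1167*(-5/876) = -1945/292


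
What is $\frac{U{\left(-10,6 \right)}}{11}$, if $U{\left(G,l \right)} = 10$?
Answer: $\frac{10}{11} \approx 0.90909$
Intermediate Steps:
$\frac{U{\left(-10,6 \right)}}{11} = \frac{1}{11} \cdot 10 = \frac{10}{11}$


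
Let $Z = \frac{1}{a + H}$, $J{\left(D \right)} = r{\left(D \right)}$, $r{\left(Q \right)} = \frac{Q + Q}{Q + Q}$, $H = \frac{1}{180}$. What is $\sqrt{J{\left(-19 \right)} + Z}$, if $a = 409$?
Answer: $\frac{\sqrt{5433303421}}{73621} \approx 1.0012$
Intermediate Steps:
$H = \frac{1}{180} \approx 0.0055556$
$r{\left(Q \right)} = 1$ ($r{\left(Q \right)} = \frac{2 Q}{2 Q} = 2 Q \frac{1}{2 Q} = 1$)
$J{\left(D \right)} = 1$
$Z = \frac{180}{73621}$ ($Z = \frac{1}{409 + \frac{1}{180}} = \frac{1}{\frac{73621}{180}} = \frac{180}{73621} \approx 0.002445$)
$\sqrt{J{\left(-19 \right)} + Z} = \sqrt{1 + \frac{180}{73621}} = \sqrt{\frac{73801}{73621}} = \frac{\sqrt{5433303421}}{73621}$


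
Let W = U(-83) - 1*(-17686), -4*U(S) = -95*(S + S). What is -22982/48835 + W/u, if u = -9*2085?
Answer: -440968421/366555510 ≈ -1.2030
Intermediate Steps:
U(S) = 95*S/2 (U(S) = -(-95)*(S + S)/4 = -(-95)*2*S/4 = -(-95)*S/2 = 95*S/2)
W = 27487/2 (W = (95/2)*(-83) - 1*(-17686) = -7885/2 + 17686 = 27487/2 ≈ 13744.)
u = -18765
-22982/48835 + W/u = -22982/48835 + (27487/2)/(-18765) = -22982*1/48835 + (27487/2)*(-1/18765) = -22982/48835 - 27487/37530 = -440968421/366555510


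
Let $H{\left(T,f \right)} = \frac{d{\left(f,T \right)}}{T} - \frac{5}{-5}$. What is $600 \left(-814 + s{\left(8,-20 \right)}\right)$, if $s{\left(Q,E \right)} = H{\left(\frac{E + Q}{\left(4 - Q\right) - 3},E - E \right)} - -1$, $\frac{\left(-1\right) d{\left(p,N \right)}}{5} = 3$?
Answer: $-492450$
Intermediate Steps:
$d{\left(p,N \right)} = -15$ ($d{\left(p,N \right)} = \left(-5\right) 3 = -15$)
$H{\left(T,f \right)} = 1 - \frac{15}{T}$ ($H{\left(T,f \right)} = - \frac{15}{T} - \frac{5}{-5} = - \frac{15}{T} - -1 = - \frac{15}{T} + 1 = 1 - \frac{15}{T}$)
$s{\left(Q,E \right)} = 1 + \frac{\left(1 - Q\right) \left(-15 + \frac{E + Q}{1 - Q}\right)}{E + Q}$ ($s{\left(Q,E \right)} = \frac{-15 + \frac{E + Q}{\left(4 - Q\right) - 3}}{\left(E + Q\right) \frac{1}{\left(4 - Q\right) - 3}} - -1 = \frac{-15 + \frac{E + Q}{1 - Q}}{\left(E + Q\right) \frac{1}{1 - Q}} + 1 = \frac{-15 + \frac{E + Q}{1 - Q}}{\frac{1}{1 - Q} \left(E + Q\right)} + 1 = \frac{1 - Q}{E + Q} \left(-15 + \frac{E + Q}{1 - Q}\right) + 1 = \frac{\left(1 - Q\right) \left(-15 + \frac{E + Q}{1 - Q}\right)}{E + Q} + 1 = 1 + \frac{\left(1 - Q\right) \left(-15 + \frac{E + Q}{1 - Q}\right)}{E + Q}$)
$600 \left(-814 + s{\left(8,-20 \right)}\right) = 600 \left(-814 + \frac{-15 + 2 \left(-20\right) + 17 \cdot 8}{-20 + 8}\right) = 600 \left(-814 + \frac{-15 - 40 + 136}{-12}\right) = 600 \left(-814 - \frac{27}{4}\right) = 600 \left(- \frac{3283}{4}\right) = -492450$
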